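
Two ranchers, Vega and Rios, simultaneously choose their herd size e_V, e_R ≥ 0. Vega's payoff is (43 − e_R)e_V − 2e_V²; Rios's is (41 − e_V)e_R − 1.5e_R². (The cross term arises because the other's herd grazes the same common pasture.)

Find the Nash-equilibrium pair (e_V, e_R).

Expanding Vega's payoff: 43e_V − e_Re_V − 2e_V².
∂π/∂e_V = 43 − e_R − 4e_V = 0, so e_V = 10.75 − 0.25e_R.
Likewise for Rios: e_R = 41/3 − (1/3)e_V.
Substituting the second reaction function into the first: e_V = 10.75 − 0.25(41/3 − (1/3)e_V), which gives (11/12)e_V = 22/3 ⇒ e_V = 8.
Then e_R = 41/3 − (1/3)·8 = 11.

8, 11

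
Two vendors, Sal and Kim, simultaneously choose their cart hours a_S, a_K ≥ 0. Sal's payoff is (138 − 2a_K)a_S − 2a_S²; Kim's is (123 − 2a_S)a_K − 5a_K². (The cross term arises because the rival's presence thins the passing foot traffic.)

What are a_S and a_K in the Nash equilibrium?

31.5, 6

Expanding Sal's payoff: 138a_S − 2a_Ka_S − 2a_S².
∂π/∂a_S = 138 − 2a_K − 4a_S = 0, so a_S = 34.5 − 0.5a_K.
Likewise for Kim: a_K = 12.3 − 0.2a_S.
Plugging a_K into Sal's best response: a_S = 34.5 − 0.5(12.3 − 0.2a_S) ⇒ 0.9a_S = 28.35, so a_S = 31.5.
Then a_K = 12.3 − 0.2·31.5 = 6.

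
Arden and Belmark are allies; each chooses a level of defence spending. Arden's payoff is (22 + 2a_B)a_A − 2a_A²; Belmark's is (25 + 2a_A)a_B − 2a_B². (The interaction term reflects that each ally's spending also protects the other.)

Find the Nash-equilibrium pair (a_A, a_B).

Expanding Arden's payoff: 22a_A + 2a_Ba_A − 2a_A².
∂π/∂a_A = 22 + 2a_B − 4a_A = 0, so a_A = 5.5 + 0.5a_B.
Likewise for Belmark: a_B = 6.25 + 0.5a_A.
Plugging a_B into Arden's best response: a_A = 5.5 + 0.5(6.25 + 0.5a_A) ⇒ 0.75a_A = 8.625, so a_A = 11.5.
Then a_B = 6.25 + 0.5·11.5 = 12.

11.5, 12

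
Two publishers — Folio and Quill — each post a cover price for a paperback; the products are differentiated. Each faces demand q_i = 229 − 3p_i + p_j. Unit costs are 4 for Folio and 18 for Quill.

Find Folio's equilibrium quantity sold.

Folio's profit: π = (p_{Folio} − 4)(229 − 3p_{Folio} + p_{Quill}).
∂π/∂p_{Folio} = 241 − 6p_{Folio} + p_{Quill} = 0 ⇒ p_{Folio} = 241/6 + (1/6)p_{Quill}.
Similarly p_{Quill} = 283/6 + (1/6)p_{Folio}.
Plugging p_{Quill} into Folio's best response: p_{Folio} = 241/6 + (1/6)(283/6 + (1/6)p_{Folio}) ⇒ (35/36)p_{Folio} = 1729/36, so p_{Folio} = 49.4.
Then p_{Quill} = 283/6 + (1/6)·49.4 = 55.4.
q_{Folio} = 229 − 3·49.4 + 55.4 = 136.2.

136.2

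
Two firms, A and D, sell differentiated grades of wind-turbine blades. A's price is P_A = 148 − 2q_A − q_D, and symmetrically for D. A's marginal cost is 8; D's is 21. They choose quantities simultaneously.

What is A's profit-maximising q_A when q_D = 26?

28.5

Firm A's profit: π = q_A(148 − 2q_A − q_D) − 8q_A.
∂π/∂q_A = 140 − 4q_A − q_D = 0 ⇒ q_A = 35 − 0.25q_D.
At q_D = 26: q_A = 35 − 0.25·26 = 28.5.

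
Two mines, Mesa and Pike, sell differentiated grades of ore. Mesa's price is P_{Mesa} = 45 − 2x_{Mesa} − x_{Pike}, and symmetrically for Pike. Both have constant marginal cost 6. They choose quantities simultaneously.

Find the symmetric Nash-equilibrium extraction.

Mine Mesa's profit: π = x_{Mesa}(45 − 2x_{Mesa} − x_{Pike}) − 6x_{Mesa}.
∂π/∂x_{Mesa} = 39 − 4x_{Mesa} − x_{Pike} = 0 ⇒ x_{Mesa} = 9.75 − 0.25x_{Pike}.
By symmetry x_{Pike} = x_{Mesa}; substituting into the reaction function, 1.25x_{Mesa} = 9.75 and x_{Mesa} = 7.8.

7.8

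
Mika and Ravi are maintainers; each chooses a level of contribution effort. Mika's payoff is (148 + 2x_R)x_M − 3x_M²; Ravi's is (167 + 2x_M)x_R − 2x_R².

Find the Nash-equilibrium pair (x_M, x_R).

46.3, 64.9

Expanding Mika's payoff: 148x_M + 2x_Rx_M − 3x_M².
∂π/∂x_M = 148 + 2x_R − 6x_M = 0, so x_M = 74/3 + (1/3)x_R.
Likewise for Ravi: x_R = 41.75 + 0.5x_M.
Substituting the second reaction function into the first: x_M = 74/3 + (1/3)(41.75 + 0.5x_M), which gives (5/6)x_M = 463/12 ⇒ x_M = 46.3.
Then x_R = 41.75 + 0.5·46.3 = 64.9.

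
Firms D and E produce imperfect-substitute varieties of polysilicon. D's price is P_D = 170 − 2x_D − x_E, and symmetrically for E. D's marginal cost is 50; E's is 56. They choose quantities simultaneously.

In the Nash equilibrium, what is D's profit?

Firm D's profit: π = x_D(170 − 2x_D − x_E) − 50x_D.
∂π/∂x_D = 120 − 4x_D − x_E = 0 ⇒ x_D = 30 − 0.25x_E.
Similarly x_E = 28.5 − 0.25x_D.
Substituting the second reaction function into the first: x_D = 30 − 0.25(28.5 − 0.25x_D), which gives 0.9375x_D = 22.875 ⇒ x_D = 24.4.
Then x_E = 28.5 − 0.25·24.4 = 22.4.
P_D = 170 − 2·24.4 − 22.4 = 98.8.
Profit = (98.8 − 50)·24.4 = 1190.72.

1190.72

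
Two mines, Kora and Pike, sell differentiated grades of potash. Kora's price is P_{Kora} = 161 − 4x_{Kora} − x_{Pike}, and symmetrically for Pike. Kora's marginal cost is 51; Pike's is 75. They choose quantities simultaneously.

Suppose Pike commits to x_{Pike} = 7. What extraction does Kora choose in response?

Mine Kora's profit: π = x_{Kora}(161 − 4x_{Kora} − x_{Pike}) − 51x_{Kora}.
∂π/∂x_{Kora} = 110 − 8x_{Kora} − x_{Pike} = 0 ⇒ x_{Kora} = 13.75 − 0.125x_{Pike}.
At x_{Pike} = 7: x_{Kora} = 13.75 − 0.125·7 = 12.875.

12.875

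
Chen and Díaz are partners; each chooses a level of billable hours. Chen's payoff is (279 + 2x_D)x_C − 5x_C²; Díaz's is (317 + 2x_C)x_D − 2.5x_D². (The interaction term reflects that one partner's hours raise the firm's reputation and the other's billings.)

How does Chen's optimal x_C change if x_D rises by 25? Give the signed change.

5

Expanding Chen's payoff: 279x_C + 2x_Dx_C − 5x_C².
∂π/∂x_C = 279 + 2x_D − 10x_C = 0, so x_C = 27.9 + 0.2x_D.
The reaction-function slope is 0.2, so a 25-unit rise in x_D moves x_C by 0.2 × 25 = 5. Chen's best response rises — the actions are strategic complements.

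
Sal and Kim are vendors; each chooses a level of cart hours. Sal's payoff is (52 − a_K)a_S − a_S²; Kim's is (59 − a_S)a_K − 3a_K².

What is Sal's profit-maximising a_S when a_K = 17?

17.5

Expanding Sal's payoff: 52a_S − a_Ka_S − a_S².
∂π/∂a_S = 52 − a_K − 2a_S = 0, so a_S = 26 − 0.5a_K.
At a_K = 17: a_S = 26 − 0.5·17 = 17.5.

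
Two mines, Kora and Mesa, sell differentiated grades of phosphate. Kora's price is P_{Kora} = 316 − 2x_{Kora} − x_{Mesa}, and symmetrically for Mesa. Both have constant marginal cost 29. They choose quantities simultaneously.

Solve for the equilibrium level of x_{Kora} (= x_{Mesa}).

57.4

Mine Kora's profit: π = x_{Kora}(316 − 2x_{Kora} − x_{Mesa}) − 29x_{Kora}.
∂π/∂x_{Kora} = 287 − 4x_{Kora} − x_{Mesa} = 0 ⇒ x_{Kora} = 71.75 − 0.25x_{Mesa}.
Setting x_{Kora} = x_{Mesa} in the reaction function: x_{Kora} = 71.75 − 0.25x_{Kora}, so x_{Kora} = 71.75 / 1.25 = 57.4.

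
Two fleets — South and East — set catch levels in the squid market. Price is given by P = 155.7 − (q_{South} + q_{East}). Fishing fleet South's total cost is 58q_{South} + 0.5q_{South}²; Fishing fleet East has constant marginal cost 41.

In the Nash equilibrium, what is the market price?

90.28

Fishing fleet South's profit: π = q_{South}(155.7 − (q_{South} + q_{East})) − 58q_{South} − 0.5q_{South}².
∂π/∂q_{South} = 97.7 − 3q_{South} − q_{East} = 0, so q_{South} = 977/30 − (1/3)q_{East}.
For East: ∂π/∂q_{East} = 114.7 − 2q_{East} − q_{South} = 0 ⇒ q_{East} = 57.35 − 0.5q_{South}.
Solving the two reaction functions simultaneously: (1 − (−1/3)(−0.5))q_{South} = 977/30 − (1/3)·57.35, so (5/6)q_{South} = 13.45 and q_{South} = 16.14.
Then q_{East} = 57.35 − 0.5·16.14 = 49.28.
Equilibrium price: P = 155.7 − 65.42 = 90.28.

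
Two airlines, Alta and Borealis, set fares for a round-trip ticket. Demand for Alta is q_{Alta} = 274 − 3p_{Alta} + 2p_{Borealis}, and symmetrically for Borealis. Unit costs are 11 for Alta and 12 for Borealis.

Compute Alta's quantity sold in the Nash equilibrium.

197.8125

Alta's profit: π = (p_{Alta} − 11)(274 − 3p_{Alta} + 2p_{Borealis}).
∂π/∂p_{Alta} = 307 − 6p_{Alta} + 2p_{Borealis} = 0 ⇒ p_{Alta} = 307/6 + (1/3)p_{Borealis}.
Similarly p_{Borealis} = 155/3 + (1/3)p_{Alta}.
Substituting the second reaction function into the first: p_{Alta} = 307/6 + (1/3)(155/3 + (1/3)p_{Alta}), which gives (8/9)p_{Alta} = 1231/18 ⇒ p_{Alta} = 76.9375.
Then p_{Borealis} = 155/3 + (1/3)·76.9375 = 77.3125.
q_{Alta} = 274 − 3·76.9375 + 2·77.3125 = 197.8125.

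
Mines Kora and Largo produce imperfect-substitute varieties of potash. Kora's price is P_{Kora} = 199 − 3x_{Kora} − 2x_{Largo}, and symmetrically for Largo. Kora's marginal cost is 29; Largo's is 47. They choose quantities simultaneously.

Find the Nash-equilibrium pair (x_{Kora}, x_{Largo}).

22.375, 17.875

Mine Kora's profit: π = x_{Kora}(199 − 3x_{Kora} − 2x_{Largo}) − 29x_{Kora}.
∂π/∂x_{Kora} = 170 − 6x_{Kora} − 2x_{Largo} = 0 ⇒ x_{Kora} = 85/3 − (1/3)x_{Largo}.
Similarly x_{Largo} = 76/3 − (1/3)x_{Kora}.
Solving the two reaction functions simultaneously: (1 − (−1/3)(−1/3))x_{Kora} = 85/3 − (1/3)·(76/3), so (8/9)x_{Kora} = 179/9 and x_{Kora} = 22.375.
Then x_{Largo} = 76/3 − (1/3)·22.375 = 17.875.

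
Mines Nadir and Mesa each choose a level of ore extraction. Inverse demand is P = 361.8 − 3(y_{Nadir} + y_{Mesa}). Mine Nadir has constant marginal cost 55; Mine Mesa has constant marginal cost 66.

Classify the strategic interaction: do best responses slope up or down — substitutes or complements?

Mine Nadir's profit: π = y_{Nadir}(361.8 − 3(y_{Nadir} + y_{Mesa})) − 55y_{Nadir}.
∂π/∂y_{Nadir} = 306.8 − 6y_{Nadir} − 3y_{Mesa} = 0, so y_{Nadir} = 767/15 − 0.5y_{Mesa}.
The best-response slope dy_{Nadir}/dy_{Mesa} = −0.5 < 0: the reaction function is downward-sloping, so the choices are strategic substitutes.

strategic substitutes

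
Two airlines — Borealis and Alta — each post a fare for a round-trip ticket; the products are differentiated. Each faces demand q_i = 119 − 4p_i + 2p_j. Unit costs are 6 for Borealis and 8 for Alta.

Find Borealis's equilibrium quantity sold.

72.4

Borealis's profit: π = (p_{Borealis} − 6)(119 − 4p_{Borealis} + 2p_{Alta}).
∂π/∂p_{Borealis} = 143 − 8p_{Borealis} + 2p_{Alta} = 0 ⇒ p_{Borealis} = 17.875 + 0.25p_{Alta}.
Similarly p_{Alta} = 18.875 + 0.25p_{Borealis}.
Plugging p_{Alta} into Borealis's best response: p_{Borealis} = 17.875 + 0.25(18.875 + 0.25p_{Borealis}) ⇒ 0.9375p_{Borealis} = 723/32, so p_{Borealis} = 24.1.
Then p_{Alta} = 18.875 + 0.25·24.1 = 24.9.
q_{Borealis} = 119 − 4·24.1 + 2·24.9 = 72.4.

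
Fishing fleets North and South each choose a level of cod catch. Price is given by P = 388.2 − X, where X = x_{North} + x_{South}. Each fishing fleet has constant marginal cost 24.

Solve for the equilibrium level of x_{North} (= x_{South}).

121.4

Fishing fleet North's profit: π = x_{North}(388.2 − (x_{North} + x_{South})) − 24x_{North}.
∂π/∂x_{North} = 364.2 − 2x_{North} − x_{South} = 0, so x_{North} = 182.1 − 0.5x_{South}.
Setting x_{North} = x_{South} in the reaction function: x_{North} = 182.1 − 0.5x_{North}, so x_{North} = 182.1 / 1.5 = 121.4.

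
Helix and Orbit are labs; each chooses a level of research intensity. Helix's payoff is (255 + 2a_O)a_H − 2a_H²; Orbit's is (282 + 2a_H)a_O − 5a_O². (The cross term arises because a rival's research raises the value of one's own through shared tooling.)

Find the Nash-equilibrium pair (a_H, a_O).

86.5, 45.5

Expanding Helix's payoff: 255a_H + 2a_Oa_H − 2a_H².
∂π/∂a_H = 255 + 2a_O − 4a_H = 0, so a_H = 63.75 + 0.5a_O.
Likewise for Orbit: a_O = 28.2 + 0.2a_H.
Plugging a_O into Helix's best response: a_H = 63.75 + 0.5(28.2 + 0.2a_H) ⇒ 0.9a_H = 77.85, so a_H = 86.5.
Then a_O = 28.2 + 0.2·86.5 = 45.5.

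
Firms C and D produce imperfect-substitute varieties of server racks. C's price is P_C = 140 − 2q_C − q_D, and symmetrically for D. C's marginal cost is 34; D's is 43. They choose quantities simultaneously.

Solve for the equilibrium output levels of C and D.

Firm C's profit: π = q_C(140 − 2q_C − q_D) − 34q_C.
∂π/∂q_C = 106 − 4q_C − q_D = 0 ⇒ q_C = 26.5 − 0.25q_D.
Similarly q_D = 24.25 − 0.25q_C.
Substituting the second reaction function into the first: q_C = 26.5 − 0.25(24.25 − 0.25q_C), which gives 0.9375q_C = 20.4375 ⇒ q_C = 21.8.
Then q_D = 24.25 − 0.25·21.8 = 18.8.

21.8, 18.8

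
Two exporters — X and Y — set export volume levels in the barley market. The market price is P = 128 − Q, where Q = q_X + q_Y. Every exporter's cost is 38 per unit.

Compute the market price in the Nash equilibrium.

68

Exporter X's profit: π = q_X(128 − (q_X + q_Y)) − 38q_X.
∂π/∂q_X = 90 − 2q_X − q_Y = 0, so q_X = 45 − 0.5q_Y.
The game is symmetric, so in equilibrium q_Y = q_X: the reaction function gives 1.5q_X = 45, hence q_X = 30.
Equilibrium price: P = 128 − 60 = 68.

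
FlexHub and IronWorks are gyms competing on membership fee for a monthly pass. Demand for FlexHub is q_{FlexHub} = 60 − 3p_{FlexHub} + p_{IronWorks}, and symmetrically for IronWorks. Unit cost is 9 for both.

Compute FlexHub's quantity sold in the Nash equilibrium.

25.2

FlexHub's profit: π = (p_{FlexHub} − 9)(60 − 3p_{FlexHub} + p_{IronWorks}).
∂π/∂p_{FlexHub} = 87 − 6p_{FlexHub} + p_{IronWorks} = 0 ⇒ p_{FlexHub} = 14.5 + (1/6)p_{IronWorks}.
By symmetry p_{IronWorks} = p_{FlexHub}; substituting into the reaction function, (5/6)p_{FlexHub} = 14.5 and p_{FlexHub} = 17.4.
q_{FlexHub} = 60 − 3·17.4 + 17.4 = 25.2.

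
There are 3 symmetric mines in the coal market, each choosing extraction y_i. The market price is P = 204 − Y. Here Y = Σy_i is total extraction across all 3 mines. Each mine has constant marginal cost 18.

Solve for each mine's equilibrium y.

46.5

A representative mine's profit is π_i = y_i(204 − Y) − 18y_i, with Y = y_i + Σ_{j≠i} y_j.
First-order condition: 186 − 2y_i − Σ_{j≠i} y_j = 0.
With identical mines, set every y_j = y: then 186 − 2y − 2y = 0, i.e. y = 186/4 = 46.5.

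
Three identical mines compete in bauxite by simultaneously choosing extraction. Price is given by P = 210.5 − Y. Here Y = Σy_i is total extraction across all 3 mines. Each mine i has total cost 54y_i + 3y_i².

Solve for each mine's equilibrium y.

15.65

A representative mine's profit is π_i = y_i(210.5 − Y) − 54y_i − 3y_i², with Y = y_i + Σ_{j≠i} y_j.
First-order condition: 156.5 − 8y_i − Σ_{j≠i} y_j = 0.
In a symmetric equilibrium every mine chooses the same y, so Σ_{j≠i} y_j = 2y. The condition becomes 156.5 − 10y = 0, giving y = 156.5/10 = 15.65.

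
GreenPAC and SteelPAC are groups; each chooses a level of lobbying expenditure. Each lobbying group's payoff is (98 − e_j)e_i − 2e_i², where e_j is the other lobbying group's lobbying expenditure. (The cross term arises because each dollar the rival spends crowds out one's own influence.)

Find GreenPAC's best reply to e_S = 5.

23.25

GreenPAC's payoff is (98 − e_S)e_G − 2e_G².
∂π/∂e_G = 98 − e_S − 4e_G = 0, so e_G = 24.5 − 0.25e_S.
At e_S = 5: e_G = 24.5 − 0.25·5 = 23.25.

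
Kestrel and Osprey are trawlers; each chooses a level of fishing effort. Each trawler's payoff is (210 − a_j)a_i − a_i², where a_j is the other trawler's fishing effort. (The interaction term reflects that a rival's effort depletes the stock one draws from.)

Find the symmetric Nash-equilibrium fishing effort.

Kestrel's payoff is (210 − a_O)a_K − a_K².
∂π/∂a_K = 210 − a_O − 2a_K = 0, so a_K = 105 − 0.5a_O.
By symmetry a_O = a_K; substituting into the reaction function, 1.5a_K = 105 and a_K = 70.

70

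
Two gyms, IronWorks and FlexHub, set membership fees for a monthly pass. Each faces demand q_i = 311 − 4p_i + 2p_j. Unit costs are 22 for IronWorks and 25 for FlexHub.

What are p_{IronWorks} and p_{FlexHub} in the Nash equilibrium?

66.9, 68.1

IronWorks's profit: π = (p_{IronWorks} − 22)(311 − 4p_{IronWorks} + 2p_{FlexHub}).
∂π/∂p_{IronWorks} = 399 − 8p_{IronWorks} + 2p_{FlexHub} = 0 ⇒ p_{IronWorks} = 49.875 + 0.25p_{FlexHub}.
Similarly p_{FlexHub} = 51.375 + 0.25p_{IronWorks}.
Plugging p_{FlexHub} into IronWorks's best response: p_{IronWorks} = 49.875 + 0.25(51.375 + 0.25p_{IronWorks}) ⇒ 0.9375p_{IronWorks} = 2007/32, so p_{IronWorks} = 66.9.
Then p_{FlexHub} = 51.375 + 0.25·66.9 = 68.1.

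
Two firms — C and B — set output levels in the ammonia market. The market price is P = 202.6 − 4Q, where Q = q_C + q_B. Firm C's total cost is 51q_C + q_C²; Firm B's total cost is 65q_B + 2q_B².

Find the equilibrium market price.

Firm C's profit: π = q_C(202.6 − 4(q_C + q_B)) − 51q_C − q_C².
∂π/∂q_C = 151.6 − 10q_C − 4q_B = 0, so q_C = 15.16 − 0.4q_B.
For B: ∂π/∂q_B = 137.6 − 12q_B − 4q_C = 0 ⇒ q_B = 172/15 − (1/3)q_C.
Solving the two reaction functions simultaneously: (1 − (−0.4)(−1/3))q_C = 15.16 − 0.4·(172/15), so (13/15)q_C = 793/75 and q_C = 12.2.
Then q_B = 172/15 − (1/3)·12.2 = 7.4.
Equilibrium price: P = 202.6 − 4·19.6 = 124.2.

124.2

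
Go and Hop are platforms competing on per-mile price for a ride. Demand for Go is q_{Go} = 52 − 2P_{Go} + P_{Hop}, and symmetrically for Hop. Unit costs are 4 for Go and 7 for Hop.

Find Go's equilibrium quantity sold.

Go's profit: π = (P_{Go} − 4)(52 − 2P_{Go} + P_{Hop}).
∂π/∂P_{Go} = 60 − 4P_{Go} + P_{Hop} = 0 ⇒ P_{Go} = 15 + 0.25P_{Hop}.
Similarly P_{Hop} = 16.5 + 0.25P_{Go}.
Solving the two reaction functions simultaneously: (1 − (0.25)(0.25))P_{Go} = 15 + 0.25·16.5, so 0.9375P_{Go} = 19.125 and P_{Go} = 20.4.
Then P_{Hop} = 16.5 + 0.25·20.4 = 21.6.
q_{Go} = 52 − 2·20.4 + 21.6 = 32.8.

32.8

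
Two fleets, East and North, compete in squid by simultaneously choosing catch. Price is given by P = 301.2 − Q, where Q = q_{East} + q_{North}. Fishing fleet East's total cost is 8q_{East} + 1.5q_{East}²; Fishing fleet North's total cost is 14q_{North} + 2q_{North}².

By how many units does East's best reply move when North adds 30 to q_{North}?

-6

Fishing fleet East's profit: π = q_{East}(301.2 − (q_{East} + q_{North})) − 8q_{East} − 1.5q_{East}².
∂π/∂q_{East} = 293.2 − 5q_{East} − q_{North} = 0, so q_{East} = 58.64 − 0.2q_{North}.
The reaction-function slope is −0.2, so a 30-unit rise in q_{North} moves q_{East} by −0.2 × 30 = −6. East's best response falls — the actions are strategic substitutes.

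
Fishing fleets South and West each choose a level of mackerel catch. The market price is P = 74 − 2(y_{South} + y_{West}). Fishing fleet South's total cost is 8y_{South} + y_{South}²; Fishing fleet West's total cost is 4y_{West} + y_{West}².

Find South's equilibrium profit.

Fishing fleet South's profit: π = y_{South}(74 − 2(y_{South} + y_{West})) − 8y_{South} − y_{South}².
∂π/∂y_{South} = 66 − 6y_{South} − 2y_{West} = 0, so y_{South} = 11 − (1/3)y_{West}.
By the same steps for West: y_{West} = 35/3 − (1/3)y_{South}.
Plugging y_{West} into South's best response: y_{South} = 11 − (1/3)(35/3 − (1/3)y_{South}) ⇒ (8/9)y_{South} = 64/9, so y_{South} = 8.
Then y_{West} = 35/3 − (1/3)·8 = 9.
Price P = 74 − 2·17 = 40.
South's profit: (40 − 8)·8 − (8)² = 192.

192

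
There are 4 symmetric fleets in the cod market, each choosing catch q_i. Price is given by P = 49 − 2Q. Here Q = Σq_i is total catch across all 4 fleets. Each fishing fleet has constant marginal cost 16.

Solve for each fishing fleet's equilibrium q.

3.3

A representative fishing fleet's profit is π_i = q_i(49 − 2Q) − 16q_i, with Q = q_i + Σ_{j≠i} q_j.
First-order condition: 33 − 4q_i − 2Σ_{j≠i} q_j = 0.
Imposing symmetry (q_j = q for all j) turns Σ_{j≠i} q_j into 3q, so 33 = 10q and q = 3.3.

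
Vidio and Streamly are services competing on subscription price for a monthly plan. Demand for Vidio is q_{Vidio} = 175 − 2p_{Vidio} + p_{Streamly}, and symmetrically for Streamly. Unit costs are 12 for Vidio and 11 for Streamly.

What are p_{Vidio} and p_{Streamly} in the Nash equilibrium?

Vidio's profit: π = (p_{Vidio} − 12)(175 − 2p_{Vidio} + p_{Streamly}).
∂π/∂p_{Vidio} = 199 − 4p_{Vidio} + p_{Streamly} = 0 ⇒ p_{Vidio} = 49.75 + 0.25p_{Streamly}.
Similarly p_{Streamly} = 49.25 + 0.25p_{Vidio}.
Solving the two reaction functions simultaneously: (1 − (0.25)(0.25))p_{Vidio} = 49.75 + 0.25·49.25, so 0.9375p_{Vidio} = 62.0625 and p_{Vidio} = 66.2.
Then p_{Streamly} = 49.25 + 0.25·66.2 = 65.8.

66.2, 65.8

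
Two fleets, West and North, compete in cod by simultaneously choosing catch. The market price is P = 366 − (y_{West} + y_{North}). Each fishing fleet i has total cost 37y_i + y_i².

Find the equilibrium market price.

Fishing fleet West's profit: π = y_{West}(366 − (y_{West} + y_{North})) − 37y_{West} − y_{West}².
∂π/∂y_{West} = 329 − 4y_{West} − y_{North} = 0, so y_{West} = 82.25 − 0.25y_{North}.
The game is symmetric, so in equilibrium y_{North} = y_{West}: the reaction function gives 1.25y_{West} = 82.25, hence y_{West} = 65.8.
Equilibrium price: P = 366 − 131.6 = 234.4.

234.4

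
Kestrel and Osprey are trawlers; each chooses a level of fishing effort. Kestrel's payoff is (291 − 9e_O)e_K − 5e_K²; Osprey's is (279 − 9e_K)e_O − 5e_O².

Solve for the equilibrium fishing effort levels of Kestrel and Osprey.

Expanding Kestrel's payoff: 291e_K − 9e_Oe_K − 5e_K².
∂π/∂e_K = 291 − 9e_O − 10e_K = 0, so e_K = 29.1 − 0.9e_O.
Likewise for Osprey: e_O = 27.9 − 0.9e_K.
Solving the two reaction functions simultaneously: (1 − (−0.9)(−0.9))e_K = 29.1 − 0.9·27.9, so 0.19e_K = 3.99 and e_K = 21.
Then e_O = 27.9 − 0.9·21 = 9.

21, 9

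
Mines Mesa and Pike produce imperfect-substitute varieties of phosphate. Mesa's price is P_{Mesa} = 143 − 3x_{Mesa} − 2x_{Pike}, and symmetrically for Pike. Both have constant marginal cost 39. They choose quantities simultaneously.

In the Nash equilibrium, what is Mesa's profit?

507

Mine Mesa's profit: π = x_{Mesa}(143 − 3x_{Mesa} − 2x_{Pike}) − 39x_{Mesa}.
∂π/∂x_{Mesa} = 104 − 6x_{Mesa} − 2x_{Pike} = 0 ⇒ x_{Mesa} = 52/3 − (1/3)x_{Pike}.
By symmetry x_{Pike} = x_{Mesa}; substituting into the reaction function, (4/3)x_{Mesa} = 52/3 and x_{Mesa} = 13.
P_{Mesa} = 143 − 3·13 − 2·13 = 78.
Profit = (78 − 39)·13 = 507.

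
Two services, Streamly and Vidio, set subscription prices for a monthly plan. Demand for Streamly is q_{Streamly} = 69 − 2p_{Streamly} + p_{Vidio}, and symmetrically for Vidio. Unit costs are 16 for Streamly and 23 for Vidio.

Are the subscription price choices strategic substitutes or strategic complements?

strategic complements

Streamly's profit: π = (p_{Streamly} − 16)(69 − 2p_{Streamly} + p_{Vidio}).
∂π/∂p_{Streamly} = 101 − 4p_{Streamly} + p_{Vidio} = 0 ⇒ p_{Streamly} = 25.25 + 0.25p_{Vidio}.
The best-response slope dp_{Streamly}/dp_{Vidio} = 0.25 > 0: the reaction function is upward-sloping, so the choices are strategic complements.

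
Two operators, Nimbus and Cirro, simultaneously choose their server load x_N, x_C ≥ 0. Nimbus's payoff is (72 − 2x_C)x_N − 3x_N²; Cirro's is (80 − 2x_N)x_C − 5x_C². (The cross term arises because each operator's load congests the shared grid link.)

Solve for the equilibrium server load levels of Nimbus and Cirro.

Expanding Nimbus's payoff: 72x_N − 2x_Cx_N − 3x_N².
∂π/∂x_N = 72 − 2x_C − 6x_N = 0, so x_N = 12 − (1/3)x_C.
Likewise for Cirro: x_C = 8 − 0.2x_N.
Plugging x_C into Nimbus's best response: x_N = 12 − (1/3)(8 − 0.2x_N) ⇒ (14/15)x_N = 28/3, so x_N = 10.
Then x_C = 8 − 0.2·10 = 6.

10, 6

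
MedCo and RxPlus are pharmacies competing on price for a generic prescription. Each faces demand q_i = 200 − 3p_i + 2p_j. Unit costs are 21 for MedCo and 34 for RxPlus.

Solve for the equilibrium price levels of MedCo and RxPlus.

68.1875, 73.0625

MedCo's profit: π = (p_{MedCo} − 21)(200 − 3p_{MedCo} + 2p_{RxPlus}).
∂π/∂p_{MedCo} = 263 − 6p_{MedCo} + 2p_{RxPlus} = 0 ⇒ p_{MedCo} = 263/6 + (1/3)p_{RxPlus}.
Similarly p_{RxPlus} = 151/3 + (1/3)p_{MedCo}.
Substituting the second reaction function into the first: p_{MedCo} = 263/6 + (1/3)(151/3 + (1/3)p_{MedCo}), which gives (8/9)p_{MedCo} = 1091/18 ⇒ p_{MedCo} = 68.1875.
Then p_{RxPlus} = 151/3 + (1/3)·68.1875 = 73.0625.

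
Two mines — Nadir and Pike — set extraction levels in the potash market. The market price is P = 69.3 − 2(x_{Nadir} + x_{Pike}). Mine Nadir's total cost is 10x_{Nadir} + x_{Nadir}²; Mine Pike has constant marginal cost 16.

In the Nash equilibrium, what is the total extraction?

16.59

Mine Nadir's profit: π = x_{Nadir}(69.3 − 2(x_{Nadir} + x_{Pike})) − 10x_{Nadir} − x_{Nadir}².
∂π/∂x_{Nadir} = 59.3 − 6x_{Nadir} − 2x_{Pike} = 0, so x_{Nadir} = 593/60 − (1/3)x_{Pike}.
For Pike: ∂π/∂x_{Pike} = 53.3 − 4x_{Pike} − 2x_{Nadir} = 0 ⇒ x_{Pike} = 13.325 − 0.5x_{Nadir}.
Solving the two reaction functions simultaneously: (1 − (−1/3)(−0.5))x_{Nadir} = 593/60 − (1/3)·13.325, so (5/6)x_{Nadir} = 653/120 and x_{Nadir} = 6.53.
Then x_{Pike} = 13.325 − 0.5·6.53 = 10.06.
Total extraction: 6.53 + 10.06 = 16.59.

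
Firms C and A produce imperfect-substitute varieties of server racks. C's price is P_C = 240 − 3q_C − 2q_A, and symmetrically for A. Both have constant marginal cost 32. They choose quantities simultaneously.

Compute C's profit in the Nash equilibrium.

Firm C's profit: π = q_C(240 − 3q_C − 2q_A) − 32q_C.
∂π/∂q_C = 208 − 6q_C − 2q_A = 0 ⇒ q_C = 104/3 − (1/3)q_A.
Setting q_C = q_A in the reaction function: q_C = 104/3 − (1/3)q_C, so q_C = (104/3) / (4/3) = 26.
P_C = 240 − 3·26 − 2·26 = 110.
Profit = (110 − 32)·26 = 2028.

2028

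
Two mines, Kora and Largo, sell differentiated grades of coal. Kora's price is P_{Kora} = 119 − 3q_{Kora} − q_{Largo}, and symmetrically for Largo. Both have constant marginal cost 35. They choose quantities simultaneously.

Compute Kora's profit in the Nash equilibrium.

432

Mine Kora's profit: π = q_{Kora}(119 − 3q_{Kora} − q_{Largo}) − 35q_{Kora}.
∂π/∂q_{Kora} = 84 − 6q_{Kora} − q_{Largo} = 0 ⇒ q_{Kora} = 14 − (1/6)q_{Largo}.
By symmetry q_{Largo} = q_{Kora}; substituting into the reaction function, (7/6)q_{Kora} = 14 and q_{Kora} = 12.
P_{Kora} = 119 − 3·12 − 12 = 71.
Profit = (71 − 35)·12 = 432.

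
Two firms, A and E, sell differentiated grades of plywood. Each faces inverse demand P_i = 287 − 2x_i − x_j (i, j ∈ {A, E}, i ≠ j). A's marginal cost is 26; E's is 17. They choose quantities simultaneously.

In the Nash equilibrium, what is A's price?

129.2

Firm A's profit: π = x_A(287 − 2x_A − x_E) − 26x_A.
∂π/∂x_A = 261 − 4x_A − x_E = 0 ⇒ x_A = 65.25 − 0.25x_E.
Similarly x_E = 67.5 − 0.25x_A.
Solving the two reaction functions simultaneously: (1 − (−0.25)(−0.25))x_A = 65.25 − 0.25·67.5, so 0.9375x_A = 48.375 and x_A = 51.6.
Then x_E = 67.5 − 0.25·51.6 = 54.6.
P_A = 287 − 2·51.6 − 54.6 = 129.2.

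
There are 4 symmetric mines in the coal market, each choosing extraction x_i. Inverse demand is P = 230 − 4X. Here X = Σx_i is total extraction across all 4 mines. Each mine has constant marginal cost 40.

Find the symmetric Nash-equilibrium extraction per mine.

A representative mine's profit is π_i = x_i(230 − 4X) − 40x_i, with X = x_i + Σ_{j≠i} x_j.
First-order condition: 190 − 8x_i − 4Σ_{j≠i} x_j = 0.
In a symmetric equilibrium every mine chooses the same x, so Σ_{j≠i} x_j = 3x. The condition becomes 190 − 20x = 0, giving x = 190/20 = 9.5.

9.5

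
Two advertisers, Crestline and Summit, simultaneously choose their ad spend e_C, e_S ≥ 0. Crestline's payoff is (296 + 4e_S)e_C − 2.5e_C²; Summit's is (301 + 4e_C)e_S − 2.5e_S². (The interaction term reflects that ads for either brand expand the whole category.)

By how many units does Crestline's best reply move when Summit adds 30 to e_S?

24

Expanding Crestline's payoff: 296e_C + 4e_Se_C − 2.5e_C².
∂π/∂e_C = 296 + 4e_S − 5e_C = 0, so e_C = 59.2 + 0.8e_S.
The reaction-function slope is 0.8, so a 30-unit rise in e_S moves e_C by 0.8 × 30 = 24. Crestline's best response rises — the actions are strategic complements.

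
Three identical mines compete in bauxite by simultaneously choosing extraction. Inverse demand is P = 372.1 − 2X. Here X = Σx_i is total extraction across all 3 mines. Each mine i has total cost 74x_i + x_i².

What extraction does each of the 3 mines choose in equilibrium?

A representative mine's profit is π_i = x_i(372.1 − 2X) − 74x_i − x_i², with X = x_i + Σ_{j≠i} x_j.
First-order condition: 298.1 − 6x_i − 2Σ_{j≠i} x_j = 0.
In a symmetric equilibrium every mine chooses the same x, so Σ_{j≠i} x_j = 2x. The condition becomes 298.1 − 10x = 0, giving x = 298.1/10 = 29.81.

29.81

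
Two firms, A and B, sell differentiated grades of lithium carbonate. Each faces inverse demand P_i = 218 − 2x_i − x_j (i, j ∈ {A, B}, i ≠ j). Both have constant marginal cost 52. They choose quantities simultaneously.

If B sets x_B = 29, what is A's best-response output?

Firm A's profit: π = x_A(218 − 2x_A − x_B) − 52x_A.
∂π/∂x_A = 166 − 4x_A − x_B = 0 ⇒ x_A = 41.5 − 0.25x_B.
At x_B = 29: x_A = 41.5 − 0.25·29 = 34.25.

34.25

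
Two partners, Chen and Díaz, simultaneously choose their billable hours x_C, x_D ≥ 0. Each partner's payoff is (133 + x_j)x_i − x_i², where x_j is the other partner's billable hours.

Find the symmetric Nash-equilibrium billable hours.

Chen's payoff is (133 + x_D)x_C − x_C².
∂π/∂x_C = 133 + x_D − 2x_C = 0, so x_C = 66.5 + 0.5x_D.
Setting x_C = x_D in the reaction function: x_C = 66.5 + 0.5x_C, so x_C = 66.5 / 0.5 = 133.

133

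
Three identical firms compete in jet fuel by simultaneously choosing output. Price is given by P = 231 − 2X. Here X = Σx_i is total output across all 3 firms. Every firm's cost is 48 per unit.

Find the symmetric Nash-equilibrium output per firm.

A representative firm's profit is π_i = x_i(231 − 2X) − 48x_i, with X = x_i + Σ_{j≠i} x_j.
First-order condition: 183 − 4x_i − 2Σ_{j≠i} x_j = 0.
In a symmetric equilibrium every firm chooses the same x, so Σ_{j≠i} x_j = 2x. The condition becomes 183 − 8x = 0, giving x = 183/8 = 22.875.

22.875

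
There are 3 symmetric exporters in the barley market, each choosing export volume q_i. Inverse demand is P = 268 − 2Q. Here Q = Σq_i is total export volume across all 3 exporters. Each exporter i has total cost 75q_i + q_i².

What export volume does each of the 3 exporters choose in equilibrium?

19.3

A representative exporter's profit is π_i = q_i(268 − 2Q) − 75q_i − q_i², with Q = q_i + Σ_{j≠i} q_j.
First-order condition: 193 − 6q_i − 2Σ_{j≠i} q_j = 0.
In a symmetric equilibrium every exporter chooses the same q, so Σ_{j≠i} q_j = 2q. The condition becomes 193 − 10q = 0, giving q = 193/10 = 19.3.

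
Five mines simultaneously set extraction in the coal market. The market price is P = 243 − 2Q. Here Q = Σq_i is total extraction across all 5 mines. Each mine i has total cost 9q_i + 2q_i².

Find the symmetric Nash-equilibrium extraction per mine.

14.625

A representative mine's profit is π_i = q_i(243 − 2Q) − 9q_i − 2q_i², with Q = q_i + Σ_{j≠i} q_j.
First-order condition: 234 − 8q_i − 2Σ_{j≠i} q_j = 0.
With identical mines, set every q_j = q: then 234 − 8q − 8q = 0, i.e. q = 234/16 = 14.625.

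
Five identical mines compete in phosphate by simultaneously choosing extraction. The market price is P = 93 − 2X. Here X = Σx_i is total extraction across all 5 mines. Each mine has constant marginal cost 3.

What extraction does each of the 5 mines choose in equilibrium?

7.5

A representative mine's profit is π_i = x_i(93 − 2X) − 3x_i, with X = x_i + Σ_{j≠i} x_j.
First-order condition: 90 − 4x_i − 2Σ_{j≠i} x_j = 0.
Imposing symmetry (x_j = x for all j) turns Σ_{j≠i} x_j into 4x, so 90 = 12x and x = 7.5.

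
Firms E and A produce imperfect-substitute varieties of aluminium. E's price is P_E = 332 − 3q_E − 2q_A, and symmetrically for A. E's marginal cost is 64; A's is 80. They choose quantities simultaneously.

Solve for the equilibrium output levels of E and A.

Firm E's profit: π = q_E(332 − 3q_E − 2q_A) − 64q_E.
∂π/∂q_E = 268 − 6q_E − 2q_A = 0 ⇒ q_E = 134/3 − (1/3)q_A.
Similarly q_A = 42 − (1/3)q_E.
Substituting the second reaction function into the first: q_E = 134/3 − (1/3)(42 − (1/3)q_E), which gives (8/9)q_E = 92/3 ⇒ q_E = 34.5.
Then q_A = 42 − (1/3)·34.5 = 30.5.

34.5, 30.5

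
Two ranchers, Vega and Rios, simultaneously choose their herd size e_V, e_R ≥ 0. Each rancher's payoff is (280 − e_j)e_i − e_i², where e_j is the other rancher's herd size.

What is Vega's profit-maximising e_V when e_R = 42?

119

Vega's payoff is (280 − e_R)e_V − e_V².
∂π/∂e_V = 280 − e_R − 2e_V = 0, so e_V = 140 − 0.5e_R.
At e_R = 42: e_V = 140 − 0.5·42 = 119.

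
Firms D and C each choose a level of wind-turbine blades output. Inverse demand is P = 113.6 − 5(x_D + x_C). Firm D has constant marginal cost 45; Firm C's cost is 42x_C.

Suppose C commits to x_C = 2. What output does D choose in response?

5.86

Firm D's profit: π = x_D(113.6 − 5(x_D + x_C)) − 45x_D.
∂π/∂x_D = 68.6 − 10x_D − 5x_C = 0, so x_D = 6.86 − 0.5x_C.
At x_C = 2: x_D = 6.86 − 0.5·2 = 5.86.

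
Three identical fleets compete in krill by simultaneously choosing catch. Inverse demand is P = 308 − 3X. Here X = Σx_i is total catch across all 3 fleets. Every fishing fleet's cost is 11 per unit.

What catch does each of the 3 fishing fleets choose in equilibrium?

A representative fishing fleet's profit is π_i = x_i(308 − 3X) − 11x_i, with X = x_i + Σ_{j≠i} x_j.
First-order condition: 297 − 6x_i − 3Σ_{j≠i} x_j = 0.
In a symmetric equilibrium every fishing fleet chooses the same x, so Σ_{j≠i} x_j = 2x. The condition becomes 297 − 12x = 0, giving x = 297/12 = 24.75.

24.75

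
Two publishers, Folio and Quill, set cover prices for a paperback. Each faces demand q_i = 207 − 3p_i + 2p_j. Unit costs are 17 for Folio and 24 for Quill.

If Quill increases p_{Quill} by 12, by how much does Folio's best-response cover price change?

Folio's profit: π = (p_{Folio} − 17)(207 − 3p_{Folio} + 2p_{Quill}).
∂π/∂p_{Folio} = 258 − 6p_{Folio} + 2p_{Quill} = 0 ⇒ p_{Folio} = 43 + (1/3)p_{Quill}.
The reaction-function slope is 1/3, so a 12-unit rise in p_{Quill} moves p_{Folio} by 1/3 × 12 = 4. Folio's best response rises — the actions are strategic complements.

4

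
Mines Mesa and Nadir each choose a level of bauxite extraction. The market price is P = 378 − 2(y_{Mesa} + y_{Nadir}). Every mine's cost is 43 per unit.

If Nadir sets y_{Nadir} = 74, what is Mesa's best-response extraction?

Mine Mesa's profit: π = y_{Mesa}(378 − 2(y_{Mesa} + y_{Nadir})) − 43y_{Mesa}.
∂π/∂y_{Mesa} = 335 − 4y_{Mesa} − 2y_{Nadir} = 0, so y_{Mesa} = 83.75 − 0.5y_{Nadir}.
At y_{Nadir} = 74: y_{Mesa} = 83.75 − 0.5·74 = 46.75.

46.75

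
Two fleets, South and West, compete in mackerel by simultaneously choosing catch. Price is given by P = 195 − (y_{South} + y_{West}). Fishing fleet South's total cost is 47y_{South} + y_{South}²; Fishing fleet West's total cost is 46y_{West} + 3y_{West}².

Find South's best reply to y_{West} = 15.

Fishing fleet South's profit: π = y_{South}(195 − (y_{South} + y_{West})) − 47y_{South} − y_{South}².
∂π/∂y_{South} = 148 − 4y_{South} − y_{West} = 0, so y_{South} = 37 − 0.25y_{West}.
At y_{West} = 15: y_{South} = 37 − 0.25·15 = 33.25.

33.25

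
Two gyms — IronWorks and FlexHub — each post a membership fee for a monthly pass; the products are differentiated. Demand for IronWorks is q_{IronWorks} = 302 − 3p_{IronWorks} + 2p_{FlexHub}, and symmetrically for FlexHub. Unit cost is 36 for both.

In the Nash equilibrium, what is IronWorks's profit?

IronWorks's profit: π = (p_{IronWorks} − 36)(302 − 3p_{IronWorks} + 2p_{FlexHub}).
∂π/∂p_{IronWorks} = 410 − 6p_{IronWorks} + 2p_{FlexHub} = 0 ⇒ p_{IronWorks} = 205/3 + (1/3)p_{FlexHub}.
By symmetry p_{FlexHub} = p_{IronWorks}; substituting into the reaction function, (2/3)p_{IronWorks} = 205/3 and p_{IronWorks} = 102.5.
q_{IronWorks} = 302 − 3·102.5 + 2·102.5 = 199.5.
Profit = (102.5 − 36)·199.5 = 13266.75.

13266.75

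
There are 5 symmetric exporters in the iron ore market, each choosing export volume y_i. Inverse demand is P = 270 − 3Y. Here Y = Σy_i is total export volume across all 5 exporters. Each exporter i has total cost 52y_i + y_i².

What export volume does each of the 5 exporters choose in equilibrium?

10.9

A representative exporter's profit is π_i = y_i(270 − 3Y) − 52y_i − y_i², with Y = y_i + Σ_{j≠i} y_j.
First-order condition: 218 − 8y_i − 3Σ_{j≠i} y_j = 0.
Imposing symmetry (y_j = y for all j) turns Σ_{j≠i} y_j into 4y, so 218 = 20y and y = 10.9.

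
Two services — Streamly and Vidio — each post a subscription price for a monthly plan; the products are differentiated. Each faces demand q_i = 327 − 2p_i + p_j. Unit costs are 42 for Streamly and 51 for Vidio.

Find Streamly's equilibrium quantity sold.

192.4

Streamly's profit: π = (p_{Streamly} − 42)(327 − 2p_{Streamly} + p_{Vidio}).
∂π/∂p_{Streamly} = 411 − 4p_{Streamly} + p_{Vidio} = 0 ⇒ p_{Streamly} = 102.75 + 0.25p_{Vidio}.
Similarly p_{Vidio} = 107.25 + 0.25p_{Streamly}.
Plugging p_{Vidio} into Streamly's best response: p_{Streamly} = 102.75 + 0.25(107.25 + 0.25p_{Streamly}) ⇒ 0.9375p_{Streamly} = 129.5625, so p_{Streamly} = 138.2.
Then p_{Vidio} = 107.25 + 0.25·138.2 = 141.8.
q_{Streamly} = 327 − 2·138.2 + 141.8 = 192.4.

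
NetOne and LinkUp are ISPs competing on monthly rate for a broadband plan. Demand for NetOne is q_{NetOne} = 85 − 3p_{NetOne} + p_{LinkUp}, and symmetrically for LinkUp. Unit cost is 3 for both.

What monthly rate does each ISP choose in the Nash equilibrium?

NetOne's profit: π = (p_{NetOne} − 3)(85 − 3p_{NetOne} + p_{LinkUp}).
∂π/∂p_{NetOne} = 94 − 6p_{NetOne} + p_{LinkUp} = 0 ⇒ p_{NetOne} = 47/3 + (1/6)p_{LinkUp}.
By symmetry p_{LinkUp} = p_{NetOne}; substituting into the reaction function, (5/6)p_{NetOne} = 47/3 and p_{NetOne} = 18.8.

18.8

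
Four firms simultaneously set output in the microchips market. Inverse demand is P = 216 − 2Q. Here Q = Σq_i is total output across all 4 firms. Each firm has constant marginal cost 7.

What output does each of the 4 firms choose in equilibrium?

20.9

A representative firm's profit is π_i = q_i(216 − 2Q) − 7q_i, with Q = q_i + Σ_{j≠i} q_j.
First-order condition: 209 − 4q_i − 2Σ_{j≠i} q_j = 0.
Imposing symmetry (q_j = q for all j) turns Σ_{j≠i} q_j into 3q, so 209 = 10q and q = 20.9.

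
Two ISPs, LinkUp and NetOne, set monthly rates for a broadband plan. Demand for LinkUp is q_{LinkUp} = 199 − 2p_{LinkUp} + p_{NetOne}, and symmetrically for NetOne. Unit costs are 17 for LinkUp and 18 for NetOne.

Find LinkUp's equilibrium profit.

7393.28

LinkUp's profit: π = (p_{LinkUp} − 17)(199 − 2p_{LinkUp} + p_{NetOne}).
∂π/∂p_{LinkUp} = 233 − 4p_{LinkUp} + p_{NetOne} = 0 ⇒ p_{LinkUp} = 58.25 + 0.25p_{NetOne}.
Similarly p_{NetOne} = 58.75 + 0.25p_{LinkUp}.
Solving the two reaction functions simultaneously: (1 − (0.25)(0.25))p_{LinkUp} = 58.25 + 0.25·58.75, so 0.9375p_{LinkUp} = 72.9375 and p_{LinkUp} = 77.8.
Then p_{NetOne} = 58.75 + 0.25·77.8 = 78.2.
q_{LinkUp} = 199 − 2·77.8 + 78.2 = 121.6.
Profit = (77.8 − 17)·121.6 = 7393.28.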